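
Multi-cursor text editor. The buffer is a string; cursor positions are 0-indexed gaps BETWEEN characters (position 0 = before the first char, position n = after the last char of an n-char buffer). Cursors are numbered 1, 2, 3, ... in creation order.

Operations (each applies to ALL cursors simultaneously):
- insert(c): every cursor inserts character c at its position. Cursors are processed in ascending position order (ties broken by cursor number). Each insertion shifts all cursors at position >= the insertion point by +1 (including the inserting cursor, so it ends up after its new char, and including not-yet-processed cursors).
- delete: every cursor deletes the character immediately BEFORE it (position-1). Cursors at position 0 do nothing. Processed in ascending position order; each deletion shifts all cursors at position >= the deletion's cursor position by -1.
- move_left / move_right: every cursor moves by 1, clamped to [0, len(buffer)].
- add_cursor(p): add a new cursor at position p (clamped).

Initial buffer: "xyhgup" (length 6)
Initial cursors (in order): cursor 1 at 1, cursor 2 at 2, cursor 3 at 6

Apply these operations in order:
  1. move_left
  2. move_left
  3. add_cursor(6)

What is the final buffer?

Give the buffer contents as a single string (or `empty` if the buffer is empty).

After op 1 (move_left): buffer="xyhgup" (len 6), cursors c1@0 c2@1 c3@5, authorship ......
After op 2 (move_left): buffer="xyhgup" (len 6), cursors c1@0 c2@0 c3@4, authorship ......
After op 3 (add_cursor(6)): buffer="xyhgup" (len 6), cursors c1@0 c2@0 c3@4 c4@6, authorship ......

Answer: xyhgup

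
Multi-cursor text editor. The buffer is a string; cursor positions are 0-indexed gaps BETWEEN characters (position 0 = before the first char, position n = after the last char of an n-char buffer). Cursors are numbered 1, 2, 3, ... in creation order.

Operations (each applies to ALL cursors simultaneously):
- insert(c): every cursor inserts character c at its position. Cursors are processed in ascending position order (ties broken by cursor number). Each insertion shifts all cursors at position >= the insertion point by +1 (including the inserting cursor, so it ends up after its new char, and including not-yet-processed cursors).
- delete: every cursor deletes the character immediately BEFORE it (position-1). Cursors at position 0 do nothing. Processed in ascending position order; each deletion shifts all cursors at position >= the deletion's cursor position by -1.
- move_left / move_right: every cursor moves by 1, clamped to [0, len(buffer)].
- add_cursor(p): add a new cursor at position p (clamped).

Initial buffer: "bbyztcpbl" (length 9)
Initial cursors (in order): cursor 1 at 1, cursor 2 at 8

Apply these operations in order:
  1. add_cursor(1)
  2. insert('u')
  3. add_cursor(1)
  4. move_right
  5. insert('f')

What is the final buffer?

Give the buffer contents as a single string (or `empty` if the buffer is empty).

After op 1 (add_cursor(1)): buffer="bbyztcpbl" (len 9), cursors c1@1 c3@1 c2@8, authorship .........
After op 2 (insert('u')): buffer="buubyztcpbul" (len 12), cursors c1@3 c3@3 c2@11, authorship .13.......2.
After op 3 (add_cursor(1)): buffer="buubyztcpbul" (len 12), cursors c4@1 c1@3 c3@3 c2@11, authorship .13.......2.
After op 4 (move_right): buffer="buubyztcpbul" (len 12), cursors c4@2 c1@4 c3@4 c2@12, authorship .13.......2.
After op 5 (insert('f')): buffer="bufubffyztcpbulf" (len 16), cursors c4@3 c1@7 c3@7 c2@16, authorship .143.13......2.2

Answer: bufubffyztcpbulf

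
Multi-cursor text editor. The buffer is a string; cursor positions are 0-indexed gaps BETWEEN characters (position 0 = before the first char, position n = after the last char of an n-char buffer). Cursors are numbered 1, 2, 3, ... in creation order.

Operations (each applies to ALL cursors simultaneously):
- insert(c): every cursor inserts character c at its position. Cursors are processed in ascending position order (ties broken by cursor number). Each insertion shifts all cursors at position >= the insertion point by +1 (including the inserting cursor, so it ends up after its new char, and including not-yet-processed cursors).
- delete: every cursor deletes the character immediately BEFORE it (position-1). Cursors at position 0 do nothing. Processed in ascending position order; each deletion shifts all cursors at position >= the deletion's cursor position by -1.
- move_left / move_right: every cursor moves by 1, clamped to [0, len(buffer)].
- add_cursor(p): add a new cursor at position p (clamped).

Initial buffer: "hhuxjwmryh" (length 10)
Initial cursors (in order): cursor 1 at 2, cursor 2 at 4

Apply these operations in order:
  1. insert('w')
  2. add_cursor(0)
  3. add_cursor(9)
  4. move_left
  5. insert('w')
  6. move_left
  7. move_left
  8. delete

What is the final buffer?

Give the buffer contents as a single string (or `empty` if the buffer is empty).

Answer: whwwxwwwwmryh

Derivation:
After op 1 (insert('w')): buffer="hhwuxwjwmryh" (len 12), cursors c1@3 c2@6, authorship ..1..2......
After op 2 (add_cursor(0)): buffer="hhwuxwjwmryh" (len 12), cursors c3@0 c1@3 c2@6, authorship ..1..2......
After op 3 (add_cursor(9)): buffer="hhwuxwjwmryh" (len 12), cursors c3@0 c1@3 c2@6 c4@9, authorship ..1..2......
After op 4 (move_left): buffer="hhwuxwjwmryh" (len 12), cursors c3@0 c1@2 c2@5 c4@8, authorship ..1..2......
After op 5 (insert('w')): buffer="whhwwuxwwjwwmryh" (len 16), cursors c3@1 c1@4 c2@8 c4@12, authorship 3..11..22..4....
After op 6 (move_left): buffer="whhwwuxwwjwwmryh" (len 16), cursors c3@0 c1@3 c2@7 c4@11, authorship 3..11..22..4....
After op 7 (move_left): buffer="whhwwuxwwjwwmryh" (len 16), cursors c3@0 c1@2 c2@6 c4@10, authorship 3..11..22..4....
After op 8 (delete): buffer="whwwxwwwwmryh" (len 13), cursors c3@0 c1@1 c2@4 c4@7, authorship 3.11.22.4....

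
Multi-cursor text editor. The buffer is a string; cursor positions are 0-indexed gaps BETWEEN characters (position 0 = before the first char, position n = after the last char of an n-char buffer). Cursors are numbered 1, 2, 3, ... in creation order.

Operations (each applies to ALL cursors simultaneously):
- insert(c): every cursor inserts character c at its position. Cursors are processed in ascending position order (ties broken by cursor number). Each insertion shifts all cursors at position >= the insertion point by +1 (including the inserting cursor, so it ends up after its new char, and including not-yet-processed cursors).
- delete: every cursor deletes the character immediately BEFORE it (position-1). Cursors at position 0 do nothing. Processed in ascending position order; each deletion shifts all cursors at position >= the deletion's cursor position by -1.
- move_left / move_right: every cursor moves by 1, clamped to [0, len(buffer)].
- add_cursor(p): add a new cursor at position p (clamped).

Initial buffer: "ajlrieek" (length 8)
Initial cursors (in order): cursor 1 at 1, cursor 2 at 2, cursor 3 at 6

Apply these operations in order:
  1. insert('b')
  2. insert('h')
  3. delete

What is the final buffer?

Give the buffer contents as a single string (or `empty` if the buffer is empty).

After op 1 (insert('b')): buffer="abjblriebek" (len 11), cursors c1@2 c2@4 c3@9, authorship .1.2....3..
After op 2 (insert('h')): buffer="abhjbhlriebhek" (len 14), cursors c1@3 c2@6 c3@12, authorship .11.22....33..
After op 3 (delete): buffer="abjblriebek" (len 11), cursors c1@2 c2@4 c3@9, authorship .1.2....3..

Answer: abjblriebek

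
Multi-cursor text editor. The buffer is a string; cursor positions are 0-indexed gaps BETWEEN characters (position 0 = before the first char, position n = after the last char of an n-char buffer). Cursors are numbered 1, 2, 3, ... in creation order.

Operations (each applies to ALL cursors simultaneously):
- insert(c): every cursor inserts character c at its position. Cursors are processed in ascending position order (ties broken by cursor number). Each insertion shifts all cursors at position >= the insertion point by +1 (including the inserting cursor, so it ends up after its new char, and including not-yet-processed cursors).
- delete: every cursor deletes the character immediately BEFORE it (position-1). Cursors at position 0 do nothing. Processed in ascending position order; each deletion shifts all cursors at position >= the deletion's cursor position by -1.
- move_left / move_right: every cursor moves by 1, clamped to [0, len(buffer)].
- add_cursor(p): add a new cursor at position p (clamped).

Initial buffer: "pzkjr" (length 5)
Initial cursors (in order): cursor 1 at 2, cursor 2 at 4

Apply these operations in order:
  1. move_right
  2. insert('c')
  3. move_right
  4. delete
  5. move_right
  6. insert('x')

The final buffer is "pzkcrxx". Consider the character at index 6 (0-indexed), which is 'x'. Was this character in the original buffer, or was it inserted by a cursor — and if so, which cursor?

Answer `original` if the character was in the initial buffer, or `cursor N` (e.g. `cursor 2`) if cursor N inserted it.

Answer: cursor 2

Derivation:
After op 1 (move_right): buffer="pzkjr" (len 5), cursors c1@3 c2@5, authorship .....
After op 2 (insert('c')): buffer="pzkcjrc" (len 7), cursors c1@4 c2@7, authorship ...1..2
After op 3 (move_right): buffer="pzkcjrc" (len 7), cursors c1@5 c2@7, authorship ...1..2
After op 4 (delete): buffer="pzkcr" (len 5), cursors c1@4 c2@5, authorship ...1.
After op 5 (move_right): buffer="pzkcr" (len 5), cursors c1@5 c2@5, authorship ...1.
After op 6 (insert('x')): buffer="pzkcrxx" (len 7), cursors c1@7 c2@7, authorship ...1.12
Authorship (.=original, N=cursor N): . . . 1 . 1 2
Index 6: author = 2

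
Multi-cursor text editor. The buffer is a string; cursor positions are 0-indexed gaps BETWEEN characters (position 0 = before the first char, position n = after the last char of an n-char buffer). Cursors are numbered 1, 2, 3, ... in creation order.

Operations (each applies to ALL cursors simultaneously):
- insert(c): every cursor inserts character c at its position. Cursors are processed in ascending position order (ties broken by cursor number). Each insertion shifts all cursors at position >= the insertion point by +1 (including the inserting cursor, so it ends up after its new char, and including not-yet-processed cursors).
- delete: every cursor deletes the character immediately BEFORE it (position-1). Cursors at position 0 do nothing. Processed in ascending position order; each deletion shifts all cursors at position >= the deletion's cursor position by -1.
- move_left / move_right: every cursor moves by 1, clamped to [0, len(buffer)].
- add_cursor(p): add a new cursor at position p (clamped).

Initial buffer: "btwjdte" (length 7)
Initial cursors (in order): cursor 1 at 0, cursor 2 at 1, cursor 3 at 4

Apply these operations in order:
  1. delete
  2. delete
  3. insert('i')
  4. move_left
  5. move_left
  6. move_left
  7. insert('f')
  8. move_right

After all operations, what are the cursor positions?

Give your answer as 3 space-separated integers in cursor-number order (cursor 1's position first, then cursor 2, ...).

After op 1 (delete): buffer="twdte" (len 5), cursors c1@0 c2@0 c3@2, authorship .....
After op 2 (delete): buffer="tdte" (len 4), cursors c1@0 c2@0 c3@1, authorship ....
After op 3 (insert('i')): buffer="iitidte" (len 7), cursors c1@2 c2@2 c3@4, authorship 12.3...
After op 4 (move_left): buffer="iitidte" (len 7), cursors c1@1 c2@1 c3@3, authorship 12.3...
After op 5 (move_left): buffer="iitidte" (len 7), cursors c1@0 c2@0 c3@2, authorship 12.3...
After op 6 (move_left): buffer="iitidte" (len 7), cursors c1@0 c2@0 c3@1, authorship 12.3...
After op 7 (insert('f')): buffer="ffifitidte" (len 10), cursors c1@2 c2@2 c3@4, authorship 12132.3...
After op 8 (move_right): buffer="ffifitidte" (len 10), cursors c1@3 c2@3 c3@5, authorship 12132.3...

Answer: 3 3 5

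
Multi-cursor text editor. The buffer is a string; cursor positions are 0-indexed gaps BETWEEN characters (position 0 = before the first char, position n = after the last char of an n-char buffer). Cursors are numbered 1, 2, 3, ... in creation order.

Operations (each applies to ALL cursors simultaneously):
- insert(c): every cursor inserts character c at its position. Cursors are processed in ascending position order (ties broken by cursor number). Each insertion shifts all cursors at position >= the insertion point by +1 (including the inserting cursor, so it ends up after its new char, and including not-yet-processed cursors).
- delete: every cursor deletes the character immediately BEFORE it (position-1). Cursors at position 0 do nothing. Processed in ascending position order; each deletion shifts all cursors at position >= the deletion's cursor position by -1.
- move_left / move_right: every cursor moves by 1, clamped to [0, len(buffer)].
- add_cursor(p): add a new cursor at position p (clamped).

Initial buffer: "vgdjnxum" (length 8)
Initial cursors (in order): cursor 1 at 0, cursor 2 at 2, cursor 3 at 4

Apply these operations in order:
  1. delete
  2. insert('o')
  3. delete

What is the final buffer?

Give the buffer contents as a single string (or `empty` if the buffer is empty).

After op 1 (delete): buffer="vdnxum" (len 6), cursors c1@0 c2@1 c3@2, authorship ......
After op 2 (insert('o')): buffer="ovodonxum" (len 9), cursors c1@1 c2@3 c3@5, authorship 1.2.3....
After op 3 (delete): buffer="vdnxum" (len 6), cursors c1@0 c2@1 c3@2, authorship ......

Answer: vdnxum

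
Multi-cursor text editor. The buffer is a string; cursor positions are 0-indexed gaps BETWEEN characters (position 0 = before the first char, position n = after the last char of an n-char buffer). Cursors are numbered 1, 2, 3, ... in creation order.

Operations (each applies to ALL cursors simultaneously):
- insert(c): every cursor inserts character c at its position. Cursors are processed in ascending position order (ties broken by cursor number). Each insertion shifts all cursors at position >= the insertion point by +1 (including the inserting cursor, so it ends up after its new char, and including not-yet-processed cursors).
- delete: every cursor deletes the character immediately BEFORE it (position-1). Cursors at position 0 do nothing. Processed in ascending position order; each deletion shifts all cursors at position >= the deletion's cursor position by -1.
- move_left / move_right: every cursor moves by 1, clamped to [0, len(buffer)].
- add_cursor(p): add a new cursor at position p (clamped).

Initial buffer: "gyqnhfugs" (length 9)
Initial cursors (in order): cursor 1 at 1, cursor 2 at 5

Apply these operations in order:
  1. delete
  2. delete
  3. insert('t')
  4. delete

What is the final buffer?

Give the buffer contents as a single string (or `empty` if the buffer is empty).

Answer: yqfugs

Derivation:
After op 1 (delete): buffer="yqnfugs" (len 7), cursors c1@0 c2@3, authorship .......
After op 2 (delete): buffer="yqfugs" (len 6), cursors c1@0 c2@2, authorship ......
After op 3 (insert('t')): buffer="tyqtfugs" (len 8), cursors c1@1 c2@4, authorship 1..2....
After op 4 (delete): buffer="yqfugs" (len 6), cursors c1@0 c2@2, authorship ......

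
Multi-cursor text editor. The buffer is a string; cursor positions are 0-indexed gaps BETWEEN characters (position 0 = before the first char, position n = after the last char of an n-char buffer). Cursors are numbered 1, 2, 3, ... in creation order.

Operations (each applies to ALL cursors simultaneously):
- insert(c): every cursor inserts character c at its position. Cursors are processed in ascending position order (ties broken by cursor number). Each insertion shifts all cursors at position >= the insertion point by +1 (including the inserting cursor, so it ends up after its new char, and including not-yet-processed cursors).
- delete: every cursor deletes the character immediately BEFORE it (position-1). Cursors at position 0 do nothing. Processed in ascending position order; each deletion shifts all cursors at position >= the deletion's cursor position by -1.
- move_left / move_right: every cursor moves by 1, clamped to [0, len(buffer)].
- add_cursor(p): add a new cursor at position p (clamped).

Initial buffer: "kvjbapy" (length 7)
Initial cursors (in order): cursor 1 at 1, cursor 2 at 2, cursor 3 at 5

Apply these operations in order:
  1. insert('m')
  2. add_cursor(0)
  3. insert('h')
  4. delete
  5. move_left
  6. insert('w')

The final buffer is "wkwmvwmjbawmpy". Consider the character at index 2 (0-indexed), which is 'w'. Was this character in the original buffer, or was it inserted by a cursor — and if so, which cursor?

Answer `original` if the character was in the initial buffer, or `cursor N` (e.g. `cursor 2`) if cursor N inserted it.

After op 1 (insert('m')): buffer="kmvmjbampy" (len 10), cursors c1@2 c2@4 c3@8, authorship .1.2...3..
After op 2 (add_cursor(0)): buffer="kmvmjbampy" (len 10), cursors c4@0 c1@2 c2@4 c3@8, authorship .1.2...3..
After op 3 (insert('h')): buffer="hkmhvmhjbamhpy" (len 14), cursors c4@1 c1@4 c2@7 c3@12, authorship 4.11.22...33..
After op 4 (delete): buffer="kmvmjbampy" (len 10), cursors c4@0 c1@2 c2@4 c3@8, authorship .1.2...3..
After op 5 (move_left): buffer="kmvmjbampy" (len 10), cursors c4@0 c1@1 c2@3 c3@7, authorship .1.2...3..
After op 6 (insert('w')): buffer="wkwmvwmjbawmpy" (len 14), cursors c4@1 c1@3 c2@6 c3@11, authorship 4.11.22...33..
Authorship (.=original, N=cursor N): 4 . 1 1 . 2 2 . . . 3 3 . .
Index 2: author = 1

Answer: cursor 1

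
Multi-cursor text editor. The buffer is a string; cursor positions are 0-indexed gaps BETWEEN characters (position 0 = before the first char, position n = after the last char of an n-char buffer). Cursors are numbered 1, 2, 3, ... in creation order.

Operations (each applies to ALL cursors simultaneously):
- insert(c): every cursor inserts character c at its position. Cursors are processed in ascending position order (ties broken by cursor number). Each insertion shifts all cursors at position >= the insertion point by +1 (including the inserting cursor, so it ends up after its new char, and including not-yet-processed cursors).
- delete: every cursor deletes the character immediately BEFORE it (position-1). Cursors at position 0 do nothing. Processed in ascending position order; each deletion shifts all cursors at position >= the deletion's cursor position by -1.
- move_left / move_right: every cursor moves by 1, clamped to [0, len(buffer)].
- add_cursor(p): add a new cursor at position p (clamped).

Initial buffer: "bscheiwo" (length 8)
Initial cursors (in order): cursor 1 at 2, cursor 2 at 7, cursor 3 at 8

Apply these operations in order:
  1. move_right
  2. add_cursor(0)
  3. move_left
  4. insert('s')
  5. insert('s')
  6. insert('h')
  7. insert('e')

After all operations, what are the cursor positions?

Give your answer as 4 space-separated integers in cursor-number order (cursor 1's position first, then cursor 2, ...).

Answer: 10 23 23 4

Derivation:
After op 1 (move_right): buffer="bscheiwo" (len 8), cursors c1@3 c2@8 c3@8, authorship ........
After op 2 (add_cursor(0)): buffer="bscheiwo" (len 8), cursors c4@0 c1@3 c2@8 c3@8, authorship ........
After op 3 (move_left): buffer="bscheiwo" (len 8), cursors c4@0 c1@2 c2@7 c3@7, authorship ........
After op 4 (insert('s')): buffer="sbsscheiwsso" (len 12), cursors c4@1 c1@4 c2@11 c3@11, authorship 4..1.....23.
After op 5 (insert('s')): buffer="ssbssscheiwsssso" (len 16), cursors c4@2 c1@6 c2@15 c3@15, authorship 44..11.....2323.
After op 6 (insert('h')): buffer="sshbssshcheiwsssshho" (len 20), cursors c4@3 c1@8 c2@19 c3@19, authorship 444..111.....232323.
After op 7 (insert('e')): buffer="sshebssshecheiwsssshheeo" (len 24), cursors c4@4 c1@10 c2@23 c3@23, authorship 4444..1111.....23232323.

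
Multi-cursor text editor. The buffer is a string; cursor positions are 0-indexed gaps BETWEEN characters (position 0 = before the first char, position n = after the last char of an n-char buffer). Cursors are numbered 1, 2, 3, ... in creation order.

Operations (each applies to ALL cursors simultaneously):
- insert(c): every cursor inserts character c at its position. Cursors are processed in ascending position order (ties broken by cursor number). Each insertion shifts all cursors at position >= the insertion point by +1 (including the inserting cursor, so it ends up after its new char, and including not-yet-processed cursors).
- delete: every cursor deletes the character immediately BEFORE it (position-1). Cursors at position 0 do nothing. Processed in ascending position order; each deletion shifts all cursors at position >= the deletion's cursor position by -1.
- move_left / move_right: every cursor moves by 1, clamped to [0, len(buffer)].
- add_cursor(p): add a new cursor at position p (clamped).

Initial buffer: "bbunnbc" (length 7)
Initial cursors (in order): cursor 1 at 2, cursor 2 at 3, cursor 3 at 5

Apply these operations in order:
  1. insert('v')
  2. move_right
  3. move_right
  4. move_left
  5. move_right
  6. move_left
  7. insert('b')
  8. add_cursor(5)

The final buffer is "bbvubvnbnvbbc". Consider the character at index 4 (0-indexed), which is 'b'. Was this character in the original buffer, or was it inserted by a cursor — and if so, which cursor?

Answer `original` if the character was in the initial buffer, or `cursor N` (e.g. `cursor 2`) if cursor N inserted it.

After op 1 (insert('v')): buffer="bbvuvnnvbc" (len 10), cursors c1@3 c2@5 c3@8, authorship ..1.2..3..
After op 2 (move_right): buffer="bbvuvnnvbc" (len 10), cursors c1@4 c2@6 c3@9, authorship ..1.2..3..
After op 3 (move_right): buffer="bbvuvnnvbc" (len 10), cursors c1@5 c2@7 c3@10, authorship ..1.2..3..
After op 4 (move_left): buffer="bbvuvnnvbc" (len 10), cursors c1@4 c2@6 c3@9, authorship ..1.2..3..
After op 5 (move_right): buffer="bbvuvnnvbc" (len 10), cursors c1@5 c2@7 c3@10, authorship ..1.2..3..
After op 6 (move_left): buffer="bbvuvnnvbc" (len 10), cursors c1@4 c2@6 c3@9, authorship ..1.2..3..
After op 7 (insert('b')): buffer="bbvubvnbnvbbc" (len 13), cursors c1@5 c2@8 c3@12, authorship ..1.12.2.3.3.
After op 8 (add_cursor(5)): buffer="bbvubvnbnvbbc" (len 13), cursors c1@5 c4@5 c2@8 c3@12, authorship ..1.12.2.3.3.
Authorship (.=original, N=cursor N): . . 1 . 1 2 . 2 . 3 . 3 .
Index 4: author = 1

Answer: cursor 1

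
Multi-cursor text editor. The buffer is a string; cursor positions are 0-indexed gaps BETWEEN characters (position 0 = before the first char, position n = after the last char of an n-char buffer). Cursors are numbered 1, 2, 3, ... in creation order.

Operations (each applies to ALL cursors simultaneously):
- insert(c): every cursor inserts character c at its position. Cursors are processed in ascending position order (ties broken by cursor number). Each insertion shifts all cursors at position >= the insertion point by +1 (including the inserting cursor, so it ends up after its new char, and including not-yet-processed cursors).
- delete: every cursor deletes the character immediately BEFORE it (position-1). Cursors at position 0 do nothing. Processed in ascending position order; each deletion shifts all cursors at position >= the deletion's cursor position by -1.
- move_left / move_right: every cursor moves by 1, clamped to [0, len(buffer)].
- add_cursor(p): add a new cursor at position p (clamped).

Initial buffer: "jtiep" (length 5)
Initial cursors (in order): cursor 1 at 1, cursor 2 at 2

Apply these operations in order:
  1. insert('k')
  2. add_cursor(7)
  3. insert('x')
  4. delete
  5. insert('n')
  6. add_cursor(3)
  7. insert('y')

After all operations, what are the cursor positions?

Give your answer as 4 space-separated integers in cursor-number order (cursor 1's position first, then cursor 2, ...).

Answer: 5 9 14 5

Derivation:
After op 1 (insert('k')): buffer="jktkiep" (len 7), cursors c1@2 c2@4, authorship .1.2...
After op 2 (add_cursor(7)): buffer="jktkiep" (len 7), cursors c1@2 c2@4 c3@7, authorship .1.2...
After op 3 (insert('x')): buffer="jkxtkxiepx" (len 10), cursors c1@3 c2@6 c3@10, authorship .11.22...3
After op 4 (delete): buffer="jktkiep" (len 7), cursors c1@2 c2@4 c3@7, authorship .1.2...
After op 5 (insert('n')): buffer="jkntkniepn" (len 10), cursors c1@3 c2@6 c3@10, authorship .11.22...3
After op 6 (add_cursor(3)): buffer="jkntkniepn" (len 10), cursors c1@3 c4@3 c2@6 c3@10, authorship .11.22...3
After op 7 (insert('y')): buffer="jknyytknyiepny" (len 14), cursors c1@5 c4@5 c2@9 c3@14, authorship .1114.222...33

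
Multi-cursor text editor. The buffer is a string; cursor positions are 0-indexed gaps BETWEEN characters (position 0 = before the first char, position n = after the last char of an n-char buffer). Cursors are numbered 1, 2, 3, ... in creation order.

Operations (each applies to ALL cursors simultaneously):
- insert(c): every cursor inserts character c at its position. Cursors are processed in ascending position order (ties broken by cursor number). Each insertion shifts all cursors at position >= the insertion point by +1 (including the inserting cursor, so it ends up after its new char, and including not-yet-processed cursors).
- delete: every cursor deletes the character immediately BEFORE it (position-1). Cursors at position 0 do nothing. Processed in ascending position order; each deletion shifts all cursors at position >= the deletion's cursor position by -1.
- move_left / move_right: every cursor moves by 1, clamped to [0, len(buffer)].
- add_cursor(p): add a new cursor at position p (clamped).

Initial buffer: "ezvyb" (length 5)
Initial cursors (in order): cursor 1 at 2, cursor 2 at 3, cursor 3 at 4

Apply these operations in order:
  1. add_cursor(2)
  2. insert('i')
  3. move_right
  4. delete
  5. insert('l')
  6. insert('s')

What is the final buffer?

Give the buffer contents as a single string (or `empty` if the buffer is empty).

After op 1 (add_cursor(2)): buffer="ezvyb" (len 5), cursors c1@2 c4@2 c2@3 c3@4, authorship .....
After op 2 (insert('i')): buffer="eziiviyib" (len 9), cursors c1@4 c4@4 c2@6 c3@8, authorship ..14.2.3.
After op 3 (move_right): buffer="eziiviyib" (len 9), cursors c1@5 c4@5 c2@7 c3@9, authorship ..14.2.3.
After op 4 (delete): buffer="eziii" (len 5), cursors c1@3 c4@3 c2@4 c3@5, authorship ..123
After op 5 (insert('l')): buffer="ezillilil" (len 9), cursors c1@5 c4@5 c2@7 c3@9, authorship ..1142233
After op 6 (insert('s')): buffer="ezillssilsils" (len 13), cursors c1@7 c4@7 c2@10 c3@13, authorship ..11414222333

Answer: ezillssilsils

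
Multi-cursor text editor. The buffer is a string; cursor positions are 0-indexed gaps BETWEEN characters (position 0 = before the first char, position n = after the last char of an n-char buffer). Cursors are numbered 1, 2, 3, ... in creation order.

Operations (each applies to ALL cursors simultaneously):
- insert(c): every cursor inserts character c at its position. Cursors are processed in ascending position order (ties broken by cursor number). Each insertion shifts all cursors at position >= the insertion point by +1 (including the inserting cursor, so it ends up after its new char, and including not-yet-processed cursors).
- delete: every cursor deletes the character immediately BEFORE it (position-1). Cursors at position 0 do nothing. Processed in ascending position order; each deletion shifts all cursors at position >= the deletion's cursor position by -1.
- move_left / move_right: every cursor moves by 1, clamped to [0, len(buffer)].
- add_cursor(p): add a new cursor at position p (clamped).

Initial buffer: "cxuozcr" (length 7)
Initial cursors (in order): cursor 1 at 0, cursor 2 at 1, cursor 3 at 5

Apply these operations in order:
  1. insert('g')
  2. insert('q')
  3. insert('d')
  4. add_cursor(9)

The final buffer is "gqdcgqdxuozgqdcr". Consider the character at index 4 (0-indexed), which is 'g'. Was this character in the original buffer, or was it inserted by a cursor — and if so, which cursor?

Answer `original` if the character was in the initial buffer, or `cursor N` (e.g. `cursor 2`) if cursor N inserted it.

Answer: cursor 2

Derivation:
After op 1 (insert('g')): buffer="gcgxuozgcr" (len 10), cursors c1@1 c2@3 c3@8, authorship 1.2....3..
After op 2 (insert('q')): buffer="gqcgqxuozgqcr" (len 13), cursors c1@2 c2@5 c3@11, authorship 11.22....33..
After op 3 (insert('d')): buffer="gqdcgqdxuozgqdcr" (len 16), cursors c1@3 c2@7 c3@14, authorship 111.222....333..
After op 4 (add_cursor(9)): buffer="gqdcgqdxuozgqdcr" (len 16), cursors c1@3 c2@7 c4@9 c3@14, authorship 111.222....333..
Authorship (.=original, N=cursor N): 1 1 1 . 2 2 2 . . . . 3 3 3 . .
Index 4: author = 2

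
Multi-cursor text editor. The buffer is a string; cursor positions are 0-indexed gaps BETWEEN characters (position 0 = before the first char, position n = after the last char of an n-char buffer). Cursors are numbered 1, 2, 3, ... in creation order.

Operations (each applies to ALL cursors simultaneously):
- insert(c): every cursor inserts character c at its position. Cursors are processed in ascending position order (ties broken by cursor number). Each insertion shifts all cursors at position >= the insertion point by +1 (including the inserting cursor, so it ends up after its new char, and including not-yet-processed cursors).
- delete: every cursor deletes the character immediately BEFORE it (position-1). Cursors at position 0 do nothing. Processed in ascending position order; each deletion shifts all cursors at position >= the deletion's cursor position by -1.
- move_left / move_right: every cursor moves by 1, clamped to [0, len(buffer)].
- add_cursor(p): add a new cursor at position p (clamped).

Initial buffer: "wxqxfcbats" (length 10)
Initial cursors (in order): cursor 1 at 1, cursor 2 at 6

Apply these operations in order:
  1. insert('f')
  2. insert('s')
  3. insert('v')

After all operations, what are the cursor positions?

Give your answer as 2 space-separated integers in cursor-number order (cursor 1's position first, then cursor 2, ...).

Answer: 4 12

Derivation:
After op 1 (insert('f')): buffer="wfxqxfcfbats" (len 12), cursors c1@2 c2@8, authorship .1.....2....
After op 2 (insert('s')): buffer="wfsxqxfcfsbats" (len 14), cursors c1@3 c2@10, authorship .11.....22....
After op 3 (insert('v')): buffer="wfsvxqxfcfsvbats" (len 16), cursors c1@4 c2@12, authorship .111.....222....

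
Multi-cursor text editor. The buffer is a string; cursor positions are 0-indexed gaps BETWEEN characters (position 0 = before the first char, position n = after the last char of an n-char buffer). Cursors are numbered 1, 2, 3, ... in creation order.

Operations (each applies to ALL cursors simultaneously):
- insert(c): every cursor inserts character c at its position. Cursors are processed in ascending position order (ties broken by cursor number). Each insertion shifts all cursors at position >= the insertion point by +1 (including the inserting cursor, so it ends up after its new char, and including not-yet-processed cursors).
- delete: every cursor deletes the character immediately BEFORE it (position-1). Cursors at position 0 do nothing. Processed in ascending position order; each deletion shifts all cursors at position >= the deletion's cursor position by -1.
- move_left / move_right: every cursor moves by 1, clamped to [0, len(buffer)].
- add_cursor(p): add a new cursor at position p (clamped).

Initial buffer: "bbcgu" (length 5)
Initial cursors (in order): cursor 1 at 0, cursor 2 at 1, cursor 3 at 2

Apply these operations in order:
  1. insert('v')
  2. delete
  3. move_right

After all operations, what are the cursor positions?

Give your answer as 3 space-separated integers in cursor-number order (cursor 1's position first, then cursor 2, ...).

After op 1 (insert('v')): buffer="vbvbvcgu" (len 8), cursors c1@1 c2@3 c3@5, authorship 1.2.3...
After op 2 (delete): buffer="bbcgu" (len 5), cursors c1@0 c2@1 c3@2, authorship .....
After op 3 (move_right): buffer="bbcgu" (len 5), cursors c1@1 c2@2 c3@3, authorship .....

Answer: 1 2 3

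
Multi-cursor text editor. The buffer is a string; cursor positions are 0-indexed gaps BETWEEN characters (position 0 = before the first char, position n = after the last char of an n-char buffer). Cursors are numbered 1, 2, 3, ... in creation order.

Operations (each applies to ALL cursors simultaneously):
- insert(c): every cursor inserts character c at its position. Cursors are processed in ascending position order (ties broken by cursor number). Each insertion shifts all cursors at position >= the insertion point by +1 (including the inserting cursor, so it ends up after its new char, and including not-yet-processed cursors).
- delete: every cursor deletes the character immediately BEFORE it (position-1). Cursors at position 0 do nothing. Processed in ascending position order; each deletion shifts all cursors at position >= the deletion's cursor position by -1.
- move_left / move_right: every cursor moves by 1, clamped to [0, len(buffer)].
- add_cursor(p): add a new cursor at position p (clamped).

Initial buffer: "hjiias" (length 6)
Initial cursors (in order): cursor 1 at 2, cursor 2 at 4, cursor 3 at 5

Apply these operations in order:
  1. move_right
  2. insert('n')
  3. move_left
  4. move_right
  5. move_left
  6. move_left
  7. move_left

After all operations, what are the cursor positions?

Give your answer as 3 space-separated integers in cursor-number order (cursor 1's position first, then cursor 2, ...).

Answer: 1 4 6

Derivation:
After op 1 (move_right): buffer="hjiias" (len 6), cursors c1@3 c2@5 c3@6, authorship ......
After op 2 (insert('n')): buffer="hjiniansn" (len 9), cursors c1@4 c2@7 c3@9, authorship ...1..2.3
After op 3 (move_left): buffer="hjiniansn" (len 9), cursors c1@3 c2@6 c3@8, authorship ...1..2.3
After op 4 (move_right): buffer="hjiniansn" (len 9), cursors c1@4 c2@7 c3@9, authorship ...1..2.3
After op 5 (move_left): buffer="hjiniansn" (len 9), cursors c1@3 c2@6 c3@8, authorship ...1..2.3
After op 6 (move_left): buffer="hjiniansn" (len 9), cursors c1@2 c2@5 c3@7, authorship ...1..2.3
After op 7 (move_left): buffer="hjiniansn" (len 9), cursors c1@1 c2@4 c3@6, authorship ...1..2.3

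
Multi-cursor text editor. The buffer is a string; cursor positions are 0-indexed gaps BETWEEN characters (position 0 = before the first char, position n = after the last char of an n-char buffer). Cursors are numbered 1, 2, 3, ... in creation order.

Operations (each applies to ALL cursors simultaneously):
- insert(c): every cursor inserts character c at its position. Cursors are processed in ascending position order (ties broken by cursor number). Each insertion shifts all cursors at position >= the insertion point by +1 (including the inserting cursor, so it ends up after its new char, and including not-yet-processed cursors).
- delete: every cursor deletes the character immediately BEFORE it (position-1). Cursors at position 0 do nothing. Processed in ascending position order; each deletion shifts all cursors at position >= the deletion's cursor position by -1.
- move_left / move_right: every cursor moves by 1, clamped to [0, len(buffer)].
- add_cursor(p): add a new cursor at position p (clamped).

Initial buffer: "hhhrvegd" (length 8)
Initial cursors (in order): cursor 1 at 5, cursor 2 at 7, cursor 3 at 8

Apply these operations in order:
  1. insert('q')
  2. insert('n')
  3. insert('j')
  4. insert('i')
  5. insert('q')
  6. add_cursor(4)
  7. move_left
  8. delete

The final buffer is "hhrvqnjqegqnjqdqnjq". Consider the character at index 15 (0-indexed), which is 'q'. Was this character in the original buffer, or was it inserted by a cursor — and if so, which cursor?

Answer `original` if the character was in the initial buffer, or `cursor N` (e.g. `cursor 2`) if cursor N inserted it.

After op 1 (insert('q')): buffer="hhhrvqegqdq" (len 11), cursors c1@6 c2@9 c3@11, authorship .....1..2.3
After op 2 (insert('n')): buffer="hhhrvqnegqndqn" (len 14), cursors c1@7 c2@11 c3@14, authorship .....11..22.33
After op 3 (insert('j')): buffer="hhhrvqnjegqnjdqnj" (len 17), cursors c1@8 c2@13 c3@17, authorship .....111..222.333
After op 4 (insert('i')): buffer="hhhrvqnjiegqnjidqnji" (len 20), cursors c1@9 c2@15 c3@20, authorship .....1111..2222.3333
After op 5 (insert('q')): buffer="hhhrvqnjiqegqnjiqdqnjiq" (len 23), cursors c1@10 c2@17 c3@23, authorship .....11111..22222.33333
After op 6 (add_cursor(4)): buffer="hhhrvqnjiqegqnjiqdqnjiq" (len 23), cursors c4@4 c1@10 c2@17 c3@23, authorship .....11111..22222.33333
After op 7 (move_left): buffer="hhhrvqnjiqegqnjiqdqnjiq" (len 23), cursors c4@3 c1@9 c2@16 c3@22, authorship .....11111..22222.33333
After op 8 (delete): buffer="hhrvqnjqegqnjqdqnjq" (len 19), cursors c4@2 c1@7 c2@13 c3@18, authorship ....1111..2222.3333
Authorship (.=original, N=cursor N): . . . . 1 1 1 1 . . 2 2 2 2 . 3 3 3 3
Index 15: author = 3

Answer: cursor 3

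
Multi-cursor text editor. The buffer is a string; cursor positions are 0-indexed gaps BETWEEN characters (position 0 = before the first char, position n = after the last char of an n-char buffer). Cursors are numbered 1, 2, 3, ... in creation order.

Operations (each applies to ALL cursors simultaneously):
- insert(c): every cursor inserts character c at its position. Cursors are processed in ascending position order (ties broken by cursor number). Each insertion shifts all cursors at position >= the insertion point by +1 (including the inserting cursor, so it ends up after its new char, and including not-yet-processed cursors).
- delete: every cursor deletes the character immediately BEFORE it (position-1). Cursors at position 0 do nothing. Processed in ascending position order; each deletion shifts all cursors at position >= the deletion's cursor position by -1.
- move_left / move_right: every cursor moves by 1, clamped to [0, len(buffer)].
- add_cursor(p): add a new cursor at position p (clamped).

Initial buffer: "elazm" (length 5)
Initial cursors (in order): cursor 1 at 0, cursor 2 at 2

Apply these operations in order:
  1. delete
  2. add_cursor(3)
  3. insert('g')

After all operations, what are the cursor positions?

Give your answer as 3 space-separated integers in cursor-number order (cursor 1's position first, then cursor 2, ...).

Answer: 1 3 6

Derivation:
After op 1 (delete): buffer="eazm" (len 4), cursors c1@0 c2@1, authorship ....
After op 2 (add_cursor(3)): buffer="eazm" (len 4), cursors c1@0 c2@1 c3@3, authorship ....
After op 3 (insert('g')): buffer="gegazgm" (len 7), cursors c1@1 c2@3 c3@6, authorship 1.2..3.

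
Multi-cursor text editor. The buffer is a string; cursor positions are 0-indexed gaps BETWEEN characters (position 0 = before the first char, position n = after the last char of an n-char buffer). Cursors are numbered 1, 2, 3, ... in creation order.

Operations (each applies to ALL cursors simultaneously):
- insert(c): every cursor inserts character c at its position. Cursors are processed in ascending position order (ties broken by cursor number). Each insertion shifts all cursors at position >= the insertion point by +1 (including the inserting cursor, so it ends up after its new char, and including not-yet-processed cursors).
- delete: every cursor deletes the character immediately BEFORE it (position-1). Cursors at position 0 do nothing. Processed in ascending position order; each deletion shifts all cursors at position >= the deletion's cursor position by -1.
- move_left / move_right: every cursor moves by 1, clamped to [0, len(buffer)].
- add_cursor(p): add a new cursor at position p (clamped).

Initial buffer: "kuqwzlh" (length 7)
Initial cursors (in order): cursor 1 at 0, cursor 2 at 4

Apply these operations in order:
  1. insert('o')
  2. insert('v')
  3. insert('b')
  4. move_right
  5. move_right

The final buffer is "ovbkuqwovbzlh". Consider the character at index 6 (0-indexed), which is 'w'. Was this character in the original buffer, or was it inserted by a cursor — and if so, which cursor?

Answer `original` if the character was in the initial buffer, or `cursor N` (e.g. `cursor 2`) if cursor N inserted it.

After op 1 (insert('o')): buffer="okuqwozlh" (len 9), cursors c1@1 c2@6, authorship 1....2...
After op 2 (insert('v')): buffer="ovkuqwovzlh" (len 11), cursors c1@2 c2@8, authorship 11....22...
After op 3 (insert('b')): buffer="ovbkuqwovbzlh" (len 13), cursors c1@3 c2@10, authorship 111....222...
After op 4 (move_right): buffer="ovbkuqwovbzlh" (len 13), cursors c1@4 c2@11, authorship 111....222...
After op 5 (move_right): buffer="ovbkuqwovbzlh" (len 13), cursors c1@5 c2@12, authorship 111....222...
Authorship (.=original, N=cursor N): 1 1 1 . . . . 2 2 2 . . .
Index 6: author = original

Answer: original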